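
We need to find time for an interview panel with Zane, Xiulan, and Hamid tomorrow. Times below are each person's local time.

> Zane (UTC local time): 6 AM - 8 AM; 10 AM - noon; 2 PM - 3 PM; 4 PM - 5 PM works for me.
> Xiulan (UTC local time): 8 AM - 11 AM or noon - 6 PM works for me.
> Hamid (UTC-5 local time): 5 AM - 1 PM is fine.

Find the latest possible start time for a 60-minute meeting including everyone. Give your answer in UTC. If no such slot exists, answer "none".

16:00

Zane in UTC: 06:00-08:00, 10:00-12:00, 14:00-15:00, 16:00-17:00.
Xiulan in UTC: 08:00-11:00, 12:00-18:00.
Hamid in UTC: 10:00-18:00 (add 5h to convert from UTC-5).
Zane ∩ Xiulan: 10:00-11:00, 14:00-15:00, 16:00-17:00.
Zane ∩ Xiulan ∩ Hamid: 10:00-11:00, 14:00-15:00, 16:00-17:00.
Those are the intersection windows.
The last common window of at least 60 minutes is 16:00-17:00; a 60-minute meeting can start as late as 16:00 and still end by 17:00.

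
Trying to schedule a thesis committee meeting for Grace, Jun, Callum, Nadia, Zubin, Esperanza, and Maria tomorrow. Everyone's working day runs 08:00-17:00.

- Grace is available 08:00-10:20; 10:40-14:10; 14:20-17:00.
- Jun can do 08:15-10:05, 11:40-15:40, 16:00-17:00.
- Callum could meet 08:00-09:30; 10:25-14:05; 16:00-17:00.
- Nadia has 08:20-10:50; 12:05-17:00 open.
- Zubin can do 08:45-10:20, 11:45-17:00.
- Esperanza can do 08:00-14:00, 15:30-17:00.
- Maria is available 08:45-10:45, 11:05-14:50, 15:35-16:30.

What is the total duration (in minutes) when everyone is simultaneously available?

190

Grace ∩ Jun: 08:15-10:05, 11:40-14:10, 14:20-15:40, 16:00-17:00.
Grace ∩ Jun ∩ Callum: 08:15-09:30, 11:40-14:05, 16:00-17:00.
Grace ∩ Jun ∩ Callum ∩ Nadia: 08:20-09:30, 12:05-14:05, 16:00-17:00.
Grace ∩ Jun ∩ Callum ∩ Nadia ∩ Zubin: 08:45-09:30, 12:05-14:05, 16:00-17:00.
Grace ∩ Jun ∩ Callum ∩ Nadia ∩ Zubin ∩ Esperanza: 08:45-09:30, 12:05-14:00, 16:00-17:00.
Grace ∩ Jun ∩ Callum ∩ Nadia ∩ Zubin ∩ Esperanza ∩ Maria: 08:45-09:30, 12:05-14:00, 16:00-16:30.
Summing the common windows: 45 + 115 + 30 = 190 minutes.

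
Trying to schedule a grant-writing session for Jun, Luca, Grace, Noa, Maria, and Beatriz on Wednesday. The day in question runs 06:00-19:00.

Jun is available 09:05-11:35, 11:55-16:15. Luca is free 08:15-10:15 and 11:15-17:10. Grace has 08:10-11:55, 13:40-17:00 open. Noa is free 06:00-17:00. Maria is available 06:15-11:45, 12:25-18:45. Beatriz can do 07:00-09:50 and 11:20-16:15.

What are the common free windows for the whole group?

09:05-09:50, 11:20-11:35, 13:40-16:15

Jun ∩ Luca: 09:05-10:15, 11:15-11:35, 11:55-16:15.
Jun ∩ Luca ∩ Grace: 09:05-10:15, 11:15-11:35, 13:40-16:15.
Jun ∩ Luca ∩ Grace ∩ Noa: 09:05-10:15, 11:15-11:35, 13:40-16:15.
Jun ∩ Luca ∩ Grace ∩ Noa ∩ Maria: 09:05-10:15, 11:15-11:35, 13:40-16:15.
Jun ∩ Luca ∩ Grace ∩ Noa ∩ Maria ∩ Beatriz: 09:05-09:50, 11:20-11:35, 13:40-16:15.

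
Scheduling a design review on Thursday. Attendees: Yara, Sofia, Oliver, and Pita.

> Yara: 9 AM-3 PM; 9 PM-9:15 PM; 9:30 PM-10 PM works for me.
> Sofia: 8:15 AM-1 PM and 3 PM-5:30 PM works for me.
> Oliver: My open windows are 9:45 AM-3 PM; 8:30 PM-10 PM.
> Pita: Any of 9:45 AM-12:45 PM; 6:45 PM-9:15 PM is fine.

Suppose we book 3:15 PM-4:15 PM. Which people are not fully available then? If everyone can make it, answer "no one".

Yara: not fully free for 15:15-16:15. Sofia: free for 15:15-16:15. Oliver: not fully free for 15:15-16:15. Pita: not fully free for 15:15-16:15.

Oliver, Pita, Yara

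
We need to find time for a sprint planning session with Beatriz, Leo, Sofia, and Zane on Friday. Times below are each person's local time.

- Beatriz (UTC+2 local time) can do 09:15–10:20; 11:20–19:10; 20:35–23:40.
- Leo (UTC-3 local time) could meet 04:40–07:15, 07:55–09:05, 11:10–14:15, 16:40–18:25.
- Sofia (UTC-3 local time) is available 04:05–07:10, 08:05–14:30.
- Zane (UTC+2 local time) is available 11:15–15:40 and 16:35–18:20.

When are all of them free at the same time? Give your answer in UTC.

Beatriz in UTC: 07:15-08:20, 09:20-17:10, 18:35-21:40 (subtract 2h to convert from UTC+2).
Leo in UTC: 07:40-10:15, 10:55-12:05, 14:10-17:15, 19:40-21:25 (add 3h to convert from UTC-3).
Sofia in UTC: 07:05-10:10, 11:05-17:30 (add 3h to convert from UTC-3).
Zane in UTC: 09:15-13:40, 14:35-16:20 (subtract 2h to convert from UTC+2).
Beatriz ∩ Leo: 07:40-08:20, 09:20-10:15, 10:55-12:05, 14:10-17:10, 19:40-21:25.
Beatriz ∩ Leo ∩ Sofia: 07:40-08:20, 09:20-10:10, 11:05-12:05, 14:10-17:10.
Beatriz ∩ Leo ∩ Sofia ∩ Zane: 09:20-10:10, 11:05-12:05, 14:35-16:20.

09:20-10:10, 11:05-12:05, 14:35-16:20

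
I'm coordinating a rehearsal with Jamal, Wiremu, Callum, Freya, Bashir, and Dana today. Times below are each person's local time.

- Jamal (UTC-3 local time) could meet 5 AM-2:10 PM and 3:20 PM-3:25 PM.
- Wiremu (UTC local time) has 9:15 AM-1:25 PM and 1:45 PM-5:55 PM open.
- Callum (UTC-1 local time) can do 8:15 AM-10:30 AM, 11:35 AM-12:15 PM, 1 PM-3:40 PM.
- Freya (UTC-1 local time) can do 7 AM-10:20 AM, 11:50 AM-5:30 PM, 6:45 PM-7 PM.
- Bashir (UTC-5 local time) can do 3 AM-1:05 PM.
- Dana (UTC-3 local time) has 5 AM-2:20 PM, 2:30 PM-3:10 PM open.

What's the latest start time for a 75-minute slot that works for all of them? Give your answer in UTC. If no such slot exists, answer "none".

15:25

Jamal in UTC: 08:00-17:10, 18:20-18:25 (add 3h to convert from UTC-3).
Wiremu in UTC: 09:15-13:25, 13:45-17:55.
Callum in UTC: 09:15-11:30, 12:35-13:15, 14:00-16:40 (add 1h to convert from UTC-1).
Freya in UTC: 08:00-11:20, 12:50-18:30, 19:45-20:00 (add 1h to convert from UTC-1).
Bashir in UTC: 08:00-18:05 (add 5h to convert from UTC-5).
Dana in UTC: 08:00-17:20, 17:30-18:10 (add 3h to convert from UTC-3).
Jamal ∩ Wiremu: 09:15-13:25, 13:45-17:10.
Jamal ∩ Wiremu ∩ Callum: 09:15-11:30, 12:35-13:15, 14:00-16:40.
Jamal ∩ Wiremu ∩ Callum ∩ Freya: 09:15-11:20, 12:50-13:15, 14:00-16:40.
Jamal ∩ Wiremu ∩ Callum ∩ Freya ∩ Bashir: 09:15-11:20, 12:50-13:15, 14:00-16:40.
Jamal ∩ Wiremu ∩ Callum ∩ Freya ∩ Bashir ∩ Dana: 09:15-11:20, 12:50-13:15, 14:00-16:40.
The last common window of at least 75 minutes is 14:00-16:40; a 75-minute meeting can start as late as 15:25 and still end by 16:40.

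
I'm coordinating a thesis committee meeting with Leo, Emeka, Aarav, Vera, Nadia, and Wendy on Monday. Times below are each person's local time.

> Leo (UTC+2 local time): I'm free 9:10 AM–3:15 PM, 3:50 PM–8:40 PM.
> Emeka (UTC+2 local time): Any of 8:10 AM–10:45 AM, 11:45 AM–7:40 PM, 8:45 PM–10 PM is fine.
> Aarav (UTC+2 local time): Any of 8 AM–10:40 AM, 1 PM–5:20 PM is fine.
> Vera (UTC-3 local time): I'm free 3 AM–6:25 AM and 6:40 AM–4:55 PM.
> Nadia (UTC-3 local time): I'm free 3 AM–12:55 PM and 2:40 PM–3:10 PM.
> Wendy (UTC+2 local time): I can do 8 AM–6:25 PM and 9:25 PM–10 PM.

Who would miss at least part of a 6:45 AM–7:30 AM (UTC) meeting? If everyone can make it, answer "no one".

Leo

Leo in UTC: 07:10-13:15, 13:50-18:40 (subtract 2h to convert from UTC+2).
Emeka in UTC: 06:10-08:45, 09:45-17:40, 18:45-20:00 (subtract 2h to convert from UTC+2).
Aarav in UTC: 06:00-08:40, 11:00-15:20 (subtract 2h to convert from UTC+2).
Vera in UTC: 06:00-09:25, 09:40-19:55 (add 3h to convert from UTC-3).
Nadia in UTC: 06:00-15:55, 17:40-18:10 (add 3h to convert from UTC-3).
Wendy in UTC: 06:00-16:25, 19:25-20:00 (subtract 2h to convert from UTC+2).
Leo: not fully free for 06:45-07:30. Emeka: free for 06:45-07:30. Aarav: free for 06:45-07:30. Vera: free for 06:45-07:30. Nadia: free for 06:45-07:30. Wendy: free for 06:45-07:30.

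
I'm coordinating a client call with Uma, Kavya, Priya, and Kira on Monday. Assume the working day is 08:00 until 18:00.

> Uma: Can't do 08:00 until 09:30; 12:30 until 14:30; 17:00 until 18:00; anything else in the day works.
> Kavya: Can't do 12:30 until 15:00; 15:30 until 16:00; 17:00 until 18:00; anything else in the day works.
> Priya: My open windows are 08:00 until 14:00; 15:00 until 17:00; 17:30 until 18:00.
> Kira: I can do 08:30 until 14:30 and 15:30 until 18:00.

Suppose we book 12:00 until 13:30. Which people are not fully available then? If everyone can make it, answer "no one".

Kavya, Uma

Uma free: 09:30-12:30, 14:30-17:00 (invert busy blocks within the working day).
Kavya free: 08:00-12:30, 15:00-15:30, 16:00-17:00 (invert busy blocks within the working day).
Priya free: 08:00-14:00, 15:00-17:00, 17:30-18:00.
Kira free: 08:30-14:30, 15:30-18:00.
Uma: not fully free for 12:00-13:30. Kavya: not fully free for 12:00-13:30. Priya: free for 12:00-13:30. Kira: free for 12:00-13:30.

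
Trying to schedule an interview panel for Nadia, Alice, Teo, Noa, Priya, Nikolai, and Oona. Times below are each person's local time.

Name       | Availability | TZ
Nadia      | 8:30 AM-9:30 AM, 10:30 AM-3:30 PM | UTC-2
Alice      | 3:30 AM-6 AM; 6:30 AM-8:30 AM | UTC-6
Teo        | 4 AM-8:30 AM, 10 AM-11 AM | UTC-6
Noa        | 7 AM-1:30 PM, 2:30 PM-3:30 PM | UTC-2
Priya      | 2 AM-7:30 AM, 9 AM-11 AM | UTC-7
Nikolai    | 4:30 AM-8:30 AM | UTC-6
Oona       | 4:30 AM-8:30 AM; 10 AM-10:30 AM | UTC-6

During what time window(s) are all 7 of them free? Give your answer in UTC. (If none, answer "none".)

10:30-11:30, 12:30-14:30

Nadia in UTC: 10:30-11:30, 12:30-17:30 (add 2h to convert from UTC-2).
Alice in UTC: 09:30-12:00, 12:30-14:30 (add 6h to convert from UTC-6).
Teo in UTC: 10:00-14:30, 16:00-17:00 (add 6h to convert from UTC-6).
Noa in UTC: 09:00-15:30, 16:30-17:30 (add 2h to convert from UTC-2).
Priya in UTC: 09:00-14:30, 16:00-18:00 (add 7h to convert from UTC-7).
Nikolai in UTC: 10:30-14:30 (add 6h to convert from UTC-6).
Oona in UTC: 10:30-14:30, 16:00-16:30 (add 6h to convert from UTC-6).
Nadia ∩ Alice: 10:30-11:30, 12:30-14:30.
Nadia ∩ Alice ∩ Teo: 10:30-11:30, 12:30-14:30.
Nadia ∩ Alice ∩ Teo ∩ Noa: 10:30-11:30, 12:30-14:30.
Nadia ∩ Alice ∩ Teo ∩ Noa ∩ Priya: 10:30-11:30, 12:30-14:30.
Nadia ∩ Alice ∩ Teo ∩ Noa ∩ Priya ∩ Nikolai: 10:30-11:30, 12:30-14:30.
Nadia ∩ Alice ∩ Teo ∩ Noa ∩ Priya ∩ Nikolai ∩ Oona: 10:30-11:30, 12:30-14:30.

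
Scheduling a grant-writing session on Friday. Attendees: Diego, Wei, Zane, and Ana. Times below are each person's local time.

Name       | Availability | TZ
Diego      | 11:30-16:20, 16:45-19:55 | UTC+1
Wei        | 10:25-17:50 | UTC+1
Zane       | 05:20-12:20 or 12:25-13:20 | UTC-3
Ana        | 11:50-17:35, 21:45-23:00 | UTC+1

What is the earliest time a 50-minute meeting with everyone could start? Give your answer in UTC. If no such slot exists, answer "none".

10:50

Diego in UTC: 10:30-15:20, 15:45-18:55 (subtract 1h to convert from UTC+1).
Wei in UTC: 09:25-16:50 (subtract 1h to convert from UTC+1).
Zane in UTC: 08:20-15:20, 15:25-16:20 (add 3h to convert from UTC-3).
Ana in UTC: 10:50-16:35, 20:45-22:00 (subtract 1h to convert from UTC+1).
Diego ∩ Wei: 10:30-15:20, 15:45-16:50.
Diego ∩ Wei ∩ Zane: 10:30-15:20, 15:45-16:20.
Diego ∩ Wei ∩ Zane ∩ Ana: 10:50-15:20, 15:45-16:20.
Those are the intersection windows.
The first common window of at least 50 minutes is 10:50-15:20, so the earliest start is 10:50.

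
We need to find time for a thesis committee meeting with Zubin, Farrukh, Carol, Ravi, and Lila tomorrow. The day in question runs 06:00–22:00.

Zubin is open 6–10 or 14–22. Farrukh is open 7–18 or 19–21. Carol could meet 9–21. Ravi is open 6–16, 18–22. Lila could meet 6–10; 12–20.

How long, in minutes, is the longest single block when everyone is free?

Zubin ∩ Farrukh: 07:00-10:00, 14:00-18:00, 19:00-21:00.
Zubin ∩ Farrukh ∩ Carol: 09:00-10:00, 14:00-18:00, 19:00-21:00.
Zubin ∩ Farrukh ∩ Carol ∩ Ravi: 09:00-10:00, 14:00-16:00, 19:00-21:00.
Zubin ∩ Farrukh ∩ Carol ∩ Ravi ∩ Lila: 09:00-10:00, 14:00-16:00, 19:00-20:00.
Those are the intersection windows.
The longest is 14:00-16:00 at 120 minutes.

120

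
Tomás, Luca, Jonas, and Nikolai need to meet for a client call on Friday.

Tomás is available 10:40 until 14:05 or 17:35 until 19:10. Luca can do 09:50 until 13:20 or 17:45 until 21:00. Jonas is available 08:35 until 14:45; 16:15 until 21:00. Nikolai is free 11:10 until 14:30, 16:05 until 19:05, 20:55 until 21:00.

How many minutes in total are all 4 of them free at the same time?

210

Tomás ∩ Luca: 10:40-13:20, 17:45-19:10.
Tomás ∩ Luca ∩ Jonas: 10:40-13:20, 17:45-19:10.
Tomás ∩ Luca ∩ Jonas ∩ Nikolai: 11:10-13:20, 17:45-19:05.
Summing the common windows: 130 + 80 = 210 minutes.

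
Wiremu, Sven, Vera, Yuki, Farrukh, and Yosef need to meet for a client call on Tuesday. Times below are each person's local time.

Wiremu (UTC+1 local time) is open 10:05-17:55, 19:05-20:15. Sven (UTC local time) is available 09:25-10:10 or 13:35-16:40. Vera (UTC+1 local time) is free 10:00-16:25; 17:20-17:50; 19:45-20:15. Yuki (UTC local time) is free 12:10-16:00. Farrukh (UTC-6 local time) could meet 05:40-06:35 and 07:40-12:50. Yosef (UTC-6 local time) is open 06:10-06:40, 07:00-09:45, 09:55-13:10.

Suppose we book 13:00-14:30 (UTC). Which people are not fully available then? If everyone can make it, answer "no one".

Farrukh, Sven

Wiremu in UTC: 09:05-16:55, 18:05-19:15 (subtract 1h to convert from UTC+1).
Sven in UTC: 09:25-10:10, 13:35-16:40.
Vera in UTC: 09:00-15:25, 16:20-16:50, 18:45-19:15 (subtract 1h to convert from UTC+1).
Yuki in UTC: 12:10-16:00.
Farrukh in UTC: 11:40-12:35, 13:40-18:50 (add 6h to convert from UTC-6).
Yosef in UTC: 12:10-12:40, 13:00-15:45, 15:55-19:10 (add 6h to convert from UTC-6).
Wiremu: free for 13:00-14:30. Sven: not fully free for 13:00-14:30. Vera: free for 13:00-14:30. Yuki: free for 13:00-14:30. Farrukh: not fully free for 13:00-14:30. Yosef: free for 13:00-14:30.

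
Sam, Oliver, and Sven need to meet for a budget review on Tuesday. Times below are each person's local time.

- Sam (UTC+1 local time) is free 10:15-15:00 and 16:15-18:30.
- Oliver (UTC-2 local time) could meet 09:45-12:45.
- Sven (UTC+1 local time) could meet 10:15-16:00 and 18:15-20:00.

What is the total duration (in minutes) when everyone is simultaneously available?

Sam in UTC: 09:15-14:00, 15:15-17:30 (subtract 1h to convert from UTC+1).
Oliver in UTC: 11:45-14:45 (add 2h to convert from UTC-2).
Sven in UTC: 09:15-15:00, 17:15-19:00 (subtract 1h to convert from UTC+1).
Sam ∩ Oliver: 11:45-14:00.
Sam ∩ Oliver ∩ Sven: 11:45-14:00.
That's a single block of 135 minutes.

135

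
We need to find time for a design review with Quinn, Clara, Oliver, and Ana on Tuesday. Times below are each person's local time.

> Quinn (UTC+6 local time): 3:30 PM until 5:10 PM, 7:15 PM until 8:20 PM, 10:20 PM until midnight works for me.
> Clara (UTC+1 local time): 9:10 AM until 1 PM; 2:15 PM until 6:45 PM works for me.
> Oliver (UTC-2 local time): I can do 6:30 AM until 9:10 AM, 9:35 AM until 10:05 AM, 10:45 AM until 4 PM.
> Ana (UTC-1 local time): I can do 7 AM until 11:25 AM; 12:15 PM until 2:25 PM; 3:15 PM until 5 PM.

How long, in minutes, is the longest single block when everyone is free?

Quinn in UTC: 09:30-11:10, 13:15-14:20, 16:20-18:00 (subtract 6h to convert from UTC+6).
Clara in UTC: 08:10-12:00, 13:15-17:45 (subtract 1h to convert from UTC+1).
Oliver in UTC: 08:30-11:10, 11:35-12:05, 12:45-18:00 (add 2h to convert from UTC-2).
Ana in UTC: 08:00-12:25, 13:15-15:25, 16:15-18:00 (add 1h to convert from UTC-1).
Quinn ∩ Clara: 09:30-11:10, 13:15-14:20, 16:20-17:45.
Quinn ∩ Clara ∩ Oliver: 09:30-11:10, 13:15-14:20, 16:20-17:45.
Quinn ∩ Clara ∩ Oliver ∩ Ana: 09:30-11:10, 13:15-14:20, 16:20-17:45.
The longest is 09:30-11:10 at 100 minutes.

100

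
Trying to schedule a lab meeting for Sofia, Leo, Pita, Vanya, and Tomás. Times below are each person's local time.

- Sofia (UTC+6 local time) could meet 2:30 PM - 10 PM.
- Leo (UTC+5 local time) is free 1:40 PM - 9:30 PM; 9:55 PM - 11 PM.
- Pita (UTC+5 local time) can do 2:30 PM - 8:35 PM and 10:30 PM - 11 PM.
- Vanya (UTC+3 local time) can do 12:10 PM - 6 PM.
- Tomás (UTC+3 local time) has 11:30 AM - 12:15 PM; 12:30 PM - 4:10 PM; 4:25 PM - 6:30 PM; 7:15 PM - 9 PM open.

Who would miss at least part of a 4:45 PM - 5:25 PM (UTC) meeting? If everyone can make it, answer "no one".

Leo, Pita, Sofia, Vanya

Sofia in UTC: 08:30-16:00 (subtract 6h to convert from UTC+6).
Leo in UTC: 08:40-16:30, 16:55-18:00 (subtract 5h to convert from UTC+5).
Pita in UTC: 09:30-15:35, 17:30-18:00 (subtract 5h to convert from UTC+5).
Vanya in UTC: 09:10-15:00 (subtract 3h to convert from UTC+3).
Tomás in UTC: 08:30-09:15, 09:30-13:10, 13:25-15:30, 16:15-18:00 (subtract 3h to convert from UTC+3).
Sofia: not fully free for 16:45-17:25. Leo: not fully free for 16:45-17:25. Pita: not fully free for 16:45-17:25. Vanya: not fully free for 16:45-17:25. Tomás: free for 16:45-17:25.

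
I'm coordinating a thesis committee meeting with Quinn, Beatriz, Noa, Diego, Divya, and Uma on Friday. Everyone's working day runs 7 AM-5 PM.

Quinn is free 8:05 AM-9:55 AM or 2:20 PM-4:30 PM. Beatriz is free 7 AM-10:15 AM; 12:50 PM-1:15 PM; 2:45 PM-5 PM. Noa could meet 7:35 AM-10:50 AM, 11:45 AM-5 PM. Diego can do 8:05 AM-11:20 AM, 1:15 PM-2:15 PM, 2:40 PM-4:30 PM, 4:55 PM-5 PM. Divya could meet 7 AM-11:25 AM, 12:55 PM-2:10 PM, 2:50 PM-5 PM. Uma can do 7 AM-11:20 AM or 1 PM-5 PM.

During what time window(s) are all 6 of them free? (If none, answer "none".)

Quinn ∩ Beatriz: 08:05-09:55, 14:45-16:30.
Quinn ∩ Beatriz ∩ Noa: 08:05-09:55, 14:45-16:30.
Quinn ∩ Beatriz ∩ Noa ∩ Diego: 08:05-09:55, 14:45-16:30.
Quinn ∩ Beatriz ∩ Noa ∩ Diego ∩ Divya: 08:05-09:55, 14:50-16:30.
Quinn ∩ Beatriz ∩ Noa ∩ Diego ∩ Divya ∩ Uma: 08:05-09:55, 14:50-16:30.

08:05-09:55, 14:50-16:30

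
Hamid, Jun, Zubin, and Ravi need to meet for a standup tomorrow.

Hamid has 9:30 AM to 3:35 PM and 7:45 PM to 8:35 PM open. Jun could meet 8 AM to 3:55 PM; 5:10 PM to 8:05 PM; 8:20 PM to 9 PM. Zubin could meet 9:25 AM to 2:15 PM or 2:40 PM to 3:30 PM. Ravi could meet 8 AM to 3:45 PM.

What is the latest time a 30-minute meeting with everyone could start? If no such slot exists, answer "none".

15:00

Hamid ∩ Jun: 09:30-15:35, 19:45-20:05, 20:20-20:35.
Hamid ∩ Jun ∩ Zubin: 09:30-14:15, 14:40-15:30.
Hamid ∩ Jun ∩ Zubin ∩ Ravi: 09:30-14:15, 14:40-15:30.
So the common availability across everyone is 09:30-14:15, 14:40-15:30.
The last common window of at least 30 minutes is 14:40-15:30; a 30-minute meeting can start as late as 15:00 and still end by 15:30.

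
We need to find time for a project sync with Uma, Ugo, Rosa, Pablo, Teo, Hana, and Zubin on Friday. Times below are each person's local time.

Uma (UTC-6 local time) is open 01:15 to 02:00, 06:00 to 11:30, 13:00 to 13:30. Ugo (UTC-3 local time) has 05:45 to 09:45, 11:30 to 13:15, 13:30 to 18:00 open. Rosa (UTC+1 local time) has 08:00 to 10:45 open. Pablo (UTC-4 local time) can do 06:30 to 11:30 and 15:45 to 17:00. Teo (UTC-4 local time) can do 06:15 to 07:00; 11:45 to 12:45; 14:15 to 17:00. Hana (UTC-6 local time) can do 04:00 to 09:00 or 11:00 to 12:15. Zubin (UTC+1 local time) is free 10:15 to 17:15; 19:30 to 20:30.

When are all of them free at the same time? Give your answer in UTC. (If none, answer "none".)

none

Uma in UTC: 07:15-08:00, 12:00-17:30, 19:00-19:30 (add 6h to convert from UTC-6).
Ugo in UTC: 08:45-12:45, 14:30-16:15, 16:30-21:00 (add 3h to convert from UTC-3).
Rosa in UTC: 07:00-09:45 (subtract 1h to convert from UTC+1).
Pablo in UTC: 10:30-15:30, 19:45-21:00 (add 4h to convert from UTC-4).
Teo in UTC: 10:15-11:00, 15:45-16:45, 18:15-21:00 (add 4h to convert from UTC-4).
Hana in UTC: 10:00-15:00, 17:00-18:15 (add 6h to convert from UTC-6).
Zubin in UTC: 09:15-16:15, 18:30-19:30 (subtract 1h to convert from UTC+1).
Uma ∩ Ugo: 12:00-12:45, 14:30-16:15, 16:30-17:30, 19:00-19:30.
Uma ∩ Ugo ∩ Rosa: ∅.
Uma ∩ Ugo ∩ Rosa ∩ Pablo: ∅.
Uma ∩ Ugo ∩ Rosa ∩ Pablo ∩ Teo: ∅.
Uma ∩ Ugo ∩ Rosa ∩ Pablo ∩ Teo ∩ Hana: ∅.
Uma ∩ Ugo ∩ Rosa ∩ Pablo ∩ Teo ∩ Hana ∩ Zubin: ∅.
There is no time when everyone is free.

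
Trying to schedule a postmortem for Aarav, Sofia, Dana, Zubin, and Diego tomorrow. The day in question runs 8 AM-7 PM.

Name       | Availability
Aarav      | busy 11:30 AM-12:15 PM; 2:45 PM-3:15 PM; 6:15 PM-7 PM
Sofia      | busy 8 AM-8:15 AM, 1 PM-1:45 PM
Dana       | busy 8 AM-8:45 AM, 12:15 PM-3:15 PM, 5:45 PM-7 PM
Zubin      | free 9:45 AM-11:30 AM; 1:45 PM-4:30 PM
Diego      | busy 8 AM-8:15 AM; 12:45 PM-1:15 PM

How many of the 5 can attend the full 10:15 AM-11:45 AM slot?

Aarav free: 08:00-11:30, 12:15-14:45, 15:15-18:15 (invert busy blocks within the working day).
Sofia free: 08:15-13:00, 13:45-19:00 (invert busy blocks within the working day).
Dana free: 08:45-12:15, 15:15-17:45 (invert busy blocks within the working day).
Zubin free: 09:45-11:30, 13:45-16:30.
Diego free: 08:15-12:45, 13:15-19:00 (invert busy blocks within the working day).
Sofia, Dana, and Diego can make the full 10:15-11:45 slot — that's 3.

3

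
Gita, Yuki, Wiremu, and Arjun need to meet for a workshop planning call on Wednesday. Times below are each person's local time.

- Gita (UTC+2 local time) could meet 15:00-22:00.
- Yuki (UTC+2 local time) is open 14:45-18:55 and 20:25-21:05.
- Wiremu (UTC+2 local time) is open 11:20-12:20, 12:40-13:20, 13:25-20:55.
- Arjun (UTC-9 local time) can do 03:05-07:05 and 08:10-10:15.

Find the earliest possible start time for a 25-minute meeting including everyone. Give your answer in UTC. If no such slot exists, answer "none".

13:00

Gita in UTC: 13:00-20:00 (subtract 2h to convert from UTC+2).
Yuki in UTC: 12:45-16:55, 18:25-19:05 (subtract 2h to convert from UTC+2).
Wiremu in UTC: 09:20-10:20, 10:40-11:20, 11:25-18:55 (subtract 2h to convert from UTC+2).
Arjun in UTC: 12:05-16:05, 17:10-19:15 (add 9h to convert from UTC-9).
Gita ∩ Yuki: 13:00-16:55, 18:25-19:05.
Gita ∩ Yuki ∩ Wiremu: 13:00-16:55, 18:25-18:55.
Gita ∩ Yuki ∩ Wiremu ∩ Arjun: 13:00-16:05, 18:25-18:55.
Those are the intersection windows.
The first common window of at least 25 minutes is 13:00-16:05, so the earliest start is 13:00.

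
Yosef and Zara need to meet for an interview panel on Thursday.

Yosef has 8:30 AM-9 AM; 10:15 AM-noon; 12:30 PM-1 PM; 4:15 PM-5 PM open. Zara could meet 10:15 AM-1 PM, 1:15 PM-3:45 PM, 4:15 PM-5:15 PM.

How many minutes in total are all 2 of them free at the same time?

180

Yosef ∩ Zara: 10:15-12:00, 12:30-13:00, 16:15-17:00.
Summing the common windows: 105 + 30 + 45 = 180 minutes.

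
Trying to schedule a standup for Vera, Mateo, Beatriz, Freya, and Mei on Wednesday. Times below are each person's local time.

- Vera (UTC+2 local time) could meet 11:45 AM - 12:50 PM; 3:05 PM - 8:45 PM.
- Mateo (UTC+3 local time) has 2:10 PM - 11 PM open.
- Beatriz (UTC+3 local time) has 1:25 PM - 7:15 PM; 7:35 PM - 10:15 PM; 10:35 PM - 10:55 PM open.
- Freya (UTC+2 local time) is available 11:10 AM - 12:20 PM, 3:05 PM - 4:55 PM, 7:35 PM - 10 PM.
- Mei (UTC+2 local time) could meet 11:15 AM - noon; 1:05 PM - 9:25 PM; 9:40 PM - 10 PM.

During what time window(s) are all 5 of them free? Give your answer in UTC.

13:05-14:55, 17:35-18:45

Vera in UTC: 09:45-10:50, 13:05-18:45 (subtract 2h to convert from UTC+2).
Mateo in UTC: 11:10-20:00 (subtract 3h to convert from UTC+3).
Beatriz in UTC: 10:25-16:15, 16:35-19:15, 19:35-19:55 (subtract 3h to convert from UTC+3).
Freya in UTC: 09:10-10:20, 13:05-14:55, 17:35-20:00 (subtract 2h to convert from UTC+2).
Mei in UTC: 09:15-10:00, 11:05-19:25, 19:40-20:00 (subtract 2h to convert from UTC+2).
Vera ∩ Mateo: 13:05-18:45.
Vera ∩ Mateo ∩ Beatriz: 13:05-16:15, 16:35-18:45.
Vera ∩ Mateo ∩ Beatriz ∩ Freya: 13:05-14:55, 17:35-18:45.
Vera ∩ Mateo ∩ Beatriz ∩ Freya ∩ Mei: 13:05-14:55, 17:35-18:45.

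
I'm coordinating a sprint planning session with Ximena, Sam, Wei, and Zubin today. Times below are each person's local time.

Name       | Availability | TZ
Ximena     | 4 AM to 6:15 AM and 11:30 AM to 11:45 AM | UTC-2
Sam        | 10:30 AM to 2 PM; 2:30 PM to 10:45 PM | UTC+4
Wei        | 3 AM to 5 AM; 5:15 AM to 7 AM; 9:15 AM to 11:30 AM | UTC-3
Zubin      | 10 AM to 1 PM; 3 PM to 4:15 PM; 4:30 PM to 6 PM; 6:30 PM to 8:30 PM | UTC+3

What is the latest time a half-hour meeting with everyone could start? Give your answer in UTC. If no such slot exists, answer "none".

07:30

Ximena in UTC: 06:00-08:15, 13:30-13:45 (add 2h to convert from UTC-2).
Sam in UTC: 06:30-10:00, 10:30-18:45 (subtract 4h to convert from UTC+4).
Wei in UTC: 06:00-08:00, 08:15-10:00, 12:15-14:30 (add 3h to convert from UTC-3).
Zubin in UTC: 07:00-10:00, 12:00-13:15, 13:30-15:00, 15:30-17:30 (subtract 3h to convert from UTC+3).
Ximena ∩ Sam: 06:30-08:15, 13:30-13:45.
Ximena ∩ Sam ∩ Wei: 06:30-08:00, 13:30-13:45.
Ximena ∩ Sam ∩ Wei ∩ Zubin: 07:00-08:00, 13:30-13:45.
The last common window of at least 30 minutes is 07:00-08:00; a 30-minute meeting can start as late as 07:30 and still end by 08:00.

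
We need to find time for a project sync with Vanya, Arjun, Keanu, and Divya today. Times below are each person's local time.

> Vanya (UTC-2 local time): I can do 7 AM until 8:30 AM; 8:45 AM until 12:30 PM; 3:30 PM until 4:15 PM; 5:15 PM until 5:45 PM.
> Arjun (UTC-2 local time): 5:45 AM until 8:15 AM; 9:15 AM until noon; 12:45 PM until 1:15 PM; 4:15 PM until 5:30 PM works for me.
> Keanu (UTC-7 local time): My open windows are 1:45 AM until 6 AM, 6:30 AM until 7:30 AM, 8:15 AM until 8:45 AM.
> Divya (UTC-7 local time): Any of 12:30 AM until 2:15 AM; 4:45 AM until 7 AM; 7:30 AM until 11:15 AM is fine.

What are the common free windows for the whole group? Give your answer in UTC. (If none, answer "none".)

Vanya in UTC: 09:00-10:30, 10:45-14:30, 17:30-18:15, 19:15-19:45 (add 2h to convert from UTC-2).
Arjun in UTC: 07:45-10:15, 11:15-14:00, 14:45-15:15, 18:15-19:30 (add 2h to convert from UTC-2).
Keanu in UTC: 08:45-13:00, 13:30-14:30, 15:15-15:45 (add 7h to convert from UTC-7).
Divya in UTC: 07:30-09:15, 11:45-14:00, 14:30-18:15 (add 7h to convert from UTC-7).
Vanya ∩ Arjun: 09:00-10:15, 11:15-14:00, 19:15-19:30.
Vanya ∩ Arjun ∩ Keanu: 09:00-10:15, 11:15-13:00, 13:30-14:00.
Vanya ∩ Arjun ∩ Keanu ∩ Divya: 09:00-09:15, 11:45-13:00, 13:30-14:00.
So the common availability across everyone is 09:00-09:15, 11:45-13:00, 13:30-14:00.

09:00-09:15, 11:45-13:00, 13:30-14:00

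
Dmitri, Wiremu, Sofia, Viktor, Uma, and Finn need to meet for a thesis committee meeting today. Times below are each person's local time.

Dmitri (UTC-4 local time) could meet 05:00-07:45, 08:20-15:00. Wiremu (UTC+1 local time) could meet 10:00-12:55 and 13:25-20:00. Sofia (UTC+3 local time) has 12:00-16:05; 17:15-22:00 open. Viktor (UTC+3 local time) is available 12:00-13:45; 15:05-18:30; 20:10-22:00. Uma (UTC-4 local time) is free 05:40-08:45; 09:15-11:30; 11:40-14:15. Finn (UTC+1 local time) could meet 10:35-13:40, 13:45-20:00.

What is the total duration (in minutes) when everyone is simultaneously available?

Dmitri in UTC: 09:00-11:45, 12:20-19:00 (add 4h to convert from UTC-4).
Wiremu in UTC: 09:00-11:55, 12:25-19:00 (subtract 1h to convert from UTC+1).
Sofia in UTC: 09:00-13:05, 14:15-19:00 (subtract 3h to convert from UTC+3).
Viktor in UTC: 09:00-10:45, 12:05-15:30, 17:10-19:00 (subtract 3h to convert from UTC+3).
Uma in UTC: 09:40-12:45, 13:15-15:30, 15:40-18:15 (add 4h to convert from UTC-4).
Finn in UTC: 09:35-12:40, 12:45-19:00 (subtract 1h to convert from UTC+1).
Dmitri ∩ Wiremu: 09:00-11:45, 12:25-19:00.
Dmitri ∩ Wiremu ∩ Sofia: 09:00-11:45, 12:25-13:05, 14:15-19:00.
Dmitri ∩ Wiremu ∩ Sofia ∩ Viktor: 09:00-10:45, 12:25-13:05, 14:15-15:30, 17:10-19:00.
Dmitri ∩ Wiremu ∩ Sofia ∩ Viktor ∩ Uma: 09:40-10:45, 12:25-12:45, 14:15-15:30, 17:10-18:15.
Dmitri ∩ Wiremu ∩ Sofia ∩ Viktor ∩ Uma ∩ Finn: 09:40-10:45, 12:25-12:40, 14:15-15:30, 17:10-18:15.
Summing the common windows: 65 + 15 + 75 + 65 = 220 minutes.

220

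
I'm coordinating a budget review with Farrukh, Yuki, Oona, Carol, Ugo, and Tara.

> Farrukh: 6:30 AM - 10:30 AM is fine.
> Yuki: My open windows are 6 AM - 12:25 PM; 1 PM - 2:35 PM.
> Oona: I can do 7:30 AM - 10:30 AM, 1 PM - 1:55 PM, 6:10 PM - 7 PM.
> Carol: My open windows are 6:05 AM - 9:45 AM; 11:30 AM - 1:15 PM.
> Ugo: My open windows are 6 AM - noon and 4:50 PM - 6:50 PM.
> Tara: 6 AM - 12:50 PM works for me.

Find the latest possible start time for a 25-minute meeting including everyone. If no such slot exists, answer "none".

Farrukh ∩ Yuki: 06:30-10:30.
Farrukh ∩ Yuki ∩ Oona: 07:30-10:30.
Farrukh ∩ Yuki ∩ Oona ∩ Carol: 07:30-09:45.
Farrukh ∩ Yuki ∩ Oona ∩ Carol ∩ Ugo: 07:30-09:45.
Farrukh ∩ Yuki ∩ Oona ∩ Carol ∩ Ugo ∩ Tara: 07:30-09:45.
So the common availability across everyone is 07:30-09:45.
The last common window of at least 25 minutes is 07:30-09:45; a 25-minute meeting can start as late as 09:20 and still end by 09:45.

09:20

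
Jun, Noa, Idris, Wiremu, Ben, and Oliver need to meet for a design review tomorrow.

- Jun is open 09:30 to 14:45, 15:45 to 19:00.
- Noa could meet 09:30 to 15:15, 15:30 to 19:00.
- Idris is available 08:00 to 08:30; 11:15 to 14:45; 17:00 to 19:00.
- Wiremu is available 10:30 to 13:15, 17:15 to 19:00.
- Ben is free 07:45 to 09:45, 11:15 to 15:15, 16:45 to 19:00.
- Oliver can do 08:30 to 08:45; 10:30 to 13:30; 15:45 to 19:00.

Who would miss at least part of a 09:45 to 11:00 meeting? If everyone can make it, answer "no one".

Jun: free for 09:45-11:00. Noa: free for 09:45-11:00. Idris: not fully free for 09:45-11:00. Wiremu: not fully free for 09:45-11:00. Ben: not fully free for 09:45-11:00. Oliver: not fully free for 09:45-11:00.

Ben, Idris, Oliver, Wiremu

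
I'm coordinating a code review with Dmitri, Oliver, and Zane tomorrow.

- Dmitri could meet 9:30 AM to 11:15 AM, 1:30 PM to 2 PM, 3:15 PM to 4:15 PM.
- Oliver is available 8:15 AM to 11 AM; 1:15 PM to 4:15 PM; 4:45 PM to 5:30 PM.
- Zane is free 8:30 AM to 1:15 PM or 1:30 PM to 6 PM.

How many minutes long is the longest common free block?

Dmitri ∩ Oliver: 09:30-11:00, 13:30-14:00, 15:15-16:15.
Dmitri ∩ Oliver ∩ Zane: 09:30-11:00, 13:30-14:00, 15:15-16:15.
The longest is 09:30-11:00 at 90 minutes.

90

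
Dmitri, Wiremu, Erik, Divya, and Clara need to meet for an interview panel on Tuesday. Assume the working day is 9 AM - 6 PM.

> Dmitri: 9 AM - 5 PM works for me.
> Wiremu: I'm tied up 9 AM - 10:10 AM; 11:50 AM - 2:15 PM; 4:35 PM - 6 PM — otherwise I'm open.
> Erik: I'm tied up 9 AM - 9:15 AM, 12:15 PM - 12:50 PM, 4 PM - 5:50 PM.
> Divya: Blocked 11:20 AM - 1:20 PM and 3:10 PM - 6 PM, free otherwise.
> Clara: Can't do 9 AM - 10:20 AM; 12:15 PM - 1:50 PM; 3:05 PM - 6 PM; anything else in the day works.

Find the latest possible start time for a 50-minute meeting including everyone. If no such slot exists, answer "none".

Dmitri free: 09:00-17:00.
Wiremu free: 10:10-11:50, 14:15-16:35 (invert busy blocks within the working day).
Erik free: 09:15-12:15, 12:50-16:00, 17:50-18:00 (invert busy blocks within the working day).
Divya free: 09:00-11:20, 13:20-15:10 (invert busy blocks within the working day).
Clara free: 10:20-12:15, 13:50-15:05 (invert busy blocks within the working day).
Dmitri ∩ Wiremu: 10:10-11:50, 14:15-16:35.
Dmitri ∩ Wiremu ∩ Erik: 10:10-11:50, 14:15-16:00.
Dmitri ∩ Wiremu ∩ Erik ∩ Divya: 10:10-11:20, 14:15-15:10.
Dmitri ∩ Wiremu ∩ Erik ∩ Divya ∩ Clara: 10:20-11:20, 14:15-15:05.
So the common availability across everyone is 10:20-11:20, 14:15-15:05.
The last common window of at least 50 minutes is 14:15-15:05; a 50-minute meeting can start as late as 14:15 and still end by 15:05.

14:15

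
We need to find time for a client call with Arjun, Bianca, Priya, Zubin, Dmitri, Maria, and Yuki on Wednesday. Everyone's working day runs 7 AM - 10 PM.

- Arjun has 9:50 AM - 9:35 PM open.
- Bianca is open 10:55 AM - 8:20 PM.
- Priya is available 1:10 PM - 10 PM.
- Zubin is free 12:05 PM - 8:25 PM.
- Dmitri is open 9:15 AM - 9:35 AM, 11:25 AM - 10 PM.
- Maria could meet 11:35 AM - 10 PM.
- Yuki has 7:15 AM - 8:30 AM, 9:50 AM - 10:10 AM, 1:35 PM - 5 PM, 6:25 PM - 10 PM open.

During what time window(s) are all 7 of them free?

Arjun ∩ Bianca: 10:55-20:20.
Arjun ∩ Bianca ∩ Priya: 13:10-20:20.
Arjun ∩ Bianca ∩ Priya ∩ Zubin: 13:10-20:20.
Arjun ∩ Bianca ∩ Priya ∩ Zubin ∩ Dmitri: 13:10-20:20.
Arjun ∩ Bianca ∩ Priya ∩ Zubin ∩ Dmitri ∩ Maria: 13:10-20:20.
Arjun ∩ Bianca ∩ Priya ∩ Zubin ∩ Dmitri ∩ Maria ∩ Yuki: 13:35-17:00, 18:25-20:20.

13:35-17:00, 18:25-20:20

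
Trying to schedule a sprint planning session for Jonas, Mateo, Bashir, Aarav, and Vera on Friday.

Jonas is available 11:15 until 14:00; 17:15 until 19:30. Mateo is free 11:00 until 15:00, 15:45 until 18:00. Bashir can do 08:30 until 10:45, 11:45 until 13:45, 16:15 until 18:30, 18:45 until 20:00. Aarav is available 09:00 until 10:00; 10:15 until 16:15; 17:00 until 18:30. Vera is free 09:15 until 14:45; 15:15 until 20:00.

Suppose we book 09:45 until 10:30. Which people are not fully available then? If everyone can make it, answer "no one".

Aarav, Jonas, Mateo

Jonas: not fully free for 09:45-10:30. Mateo: not fully free for 09:45-10:30. Bashir: free for 09:45-10:30. Aarav: not fully free for 09:45-10:30. Vera: free for 09:45-10:30.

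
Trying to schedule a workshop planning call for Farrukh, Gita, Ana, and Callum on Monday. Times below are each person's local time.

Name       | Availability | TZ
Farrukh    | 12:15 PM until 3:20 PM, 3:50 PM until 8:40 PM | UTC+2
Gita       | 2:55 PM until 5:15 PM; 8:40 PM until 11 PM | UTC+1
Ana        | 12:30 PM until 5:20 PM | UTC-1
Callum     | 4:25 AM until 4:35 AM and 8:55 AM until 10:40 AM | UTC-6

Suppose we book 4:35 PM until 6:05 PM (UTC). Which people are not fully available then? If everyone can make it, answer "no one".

Farrukh in UTC: 10:15-13:20, 13:50-18:40 (subtract 2h to convert from UTC+2).
Gita in UTC: 13:55-16:15, 19:40-22:00 (subtract 1h to convert from UTC+1).
Ana in UTC: 13:30-18:20 (add 1h to convert from UTC-1).
Callum in UTC: 10:25-10:35, 14:55-16:40 (add 6h to convert from UTC-6).
Farrukh: free for 16:35-18:05. Gita: not fully free for 16:35-18:05. Ana: free for 16:35-18:05. Callum: not fully free for 16:35-18:05.

Callum, Gita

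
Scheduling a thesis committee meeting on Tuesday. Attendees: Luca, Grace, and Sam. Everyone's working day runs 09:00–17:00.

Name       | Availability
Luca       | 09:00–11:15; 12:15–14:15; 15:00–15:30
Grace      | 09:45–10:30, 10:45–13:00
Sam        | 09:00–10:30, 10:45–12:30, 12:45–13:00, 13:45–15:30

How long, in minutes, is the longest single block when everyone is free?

Luca ∩ Grace: 09:45-10:30, 10:45-11:15, 12:15-13:00.
Luca ∩ Grace ∩ Sam: 09:45-10:30, 10:45-11:15, 12:15-12:30, 12:45-13:00.
The longest is 09:45-10:30 at 45 minutes.

45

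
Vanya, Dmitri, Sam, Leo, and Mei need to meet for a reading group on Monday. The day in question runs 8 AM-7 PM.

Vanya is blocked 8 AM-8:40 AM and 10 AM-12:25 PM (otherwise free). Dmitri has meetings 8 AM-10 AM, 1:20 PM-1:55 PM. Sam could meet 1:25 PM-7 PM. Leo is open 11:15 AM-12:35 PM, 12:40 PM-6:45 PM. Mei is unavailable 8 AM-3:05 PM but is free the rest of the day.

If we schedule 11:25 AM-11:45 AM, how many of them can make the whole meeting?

Vanya free: 08:40-10:00, 12:25-19:00 (invert busy blocks within the working day).
Dmitri free: 10:00-13:20, 13:55-19:00 (invert busy blocks within the working day).
Sam free: 13:25-19:00.
Leo free: 11:15-12:35, 12:40-18:45.
Mei free: 15:05-19:00 (invert busy blocks within the working day).
Dmitri and Leo can make the full 11:25-11:45 slot — that's 2.

2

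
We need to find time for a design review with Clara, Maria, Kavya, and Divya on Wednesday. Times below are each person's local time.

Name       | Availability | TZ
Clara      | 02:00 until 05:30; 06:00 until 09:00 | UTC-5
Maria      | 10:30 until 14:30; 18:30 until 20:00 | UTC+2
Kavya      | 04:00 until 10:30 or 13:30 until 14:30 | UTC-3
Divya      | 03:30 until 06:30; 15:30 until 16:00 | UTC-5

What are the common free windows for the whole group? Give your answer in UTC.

08:30-10:30, 11:00-11:30

Clara in UTC: 07:00-10:30, 11:00-14:00 (add 5h to convert from UTC-5).
Maria in UTC: 08:30-12:30, 16:30-18:00 (subtract 2h to convert from UTC+2).
Kavya in UTC: 07:00-13:30, 16:30-17:30 (add 3h to convert from UTC-3).
Divya in UTC: 08:30-11:30, 20:30-21:00 (add 5h to convert from UTC-5).
Clara ∩ Maria: 08:30-10:30, 11:00-12:30.
Clara ∩ Maria ∩ Kavya: 08:30-10:30, 11:00-12:30.
Clara ∩ Maria ∩ Kavya ∩ Divya: 08:30-10:30, 11:00-11:30.
So the common availability across everyone is 08:30-10:30, 11:00-11:30.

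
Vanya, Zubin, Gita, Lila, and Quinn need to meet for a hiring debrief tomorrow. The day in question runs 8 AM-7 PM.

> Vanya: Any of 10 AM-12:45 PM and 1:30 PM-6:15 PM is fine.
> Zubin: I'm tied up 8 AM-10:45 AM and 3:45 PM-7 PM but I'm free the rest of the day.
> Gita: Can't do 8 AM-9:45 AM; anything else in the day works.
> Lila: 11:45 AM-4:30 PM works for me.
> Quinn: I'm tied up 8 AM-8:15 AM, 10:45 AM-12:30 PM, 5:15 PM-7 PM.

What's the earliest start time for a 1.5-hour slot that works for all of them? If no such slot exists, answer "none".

13:30

Vanya free: 10:00-12:45, 13:30-18:15.
Zubin free: 10:45-15:45 (invert busy blocks within the working day).
Gita free: 09:45-19:00 (invert busy blocks within the working day).
Lila free: 11:45-16:30.
Quinn free: 08:15-10:45, 12:30-17:15 (invert busy blocks within the working day).
Vanya ∩ Zubin: 10:45-12:45, 13:30-15:45.
Vanya ∩ Zubin ∩ Gita: 10:45-12:45, 13:30-15:45.
Vanya ∩ Zubin ∩ Gita ∩ Lila: 11:45-12:45, 13:30-15:45.
Vanya ∩ Zubin ∩ Gita ∩ Lila ∩ Quinn: 12:30-12:45, 13:30-15:45.
The first common window of at least 90 minutes is 13:30-15:45, so the earliest start is 13:30.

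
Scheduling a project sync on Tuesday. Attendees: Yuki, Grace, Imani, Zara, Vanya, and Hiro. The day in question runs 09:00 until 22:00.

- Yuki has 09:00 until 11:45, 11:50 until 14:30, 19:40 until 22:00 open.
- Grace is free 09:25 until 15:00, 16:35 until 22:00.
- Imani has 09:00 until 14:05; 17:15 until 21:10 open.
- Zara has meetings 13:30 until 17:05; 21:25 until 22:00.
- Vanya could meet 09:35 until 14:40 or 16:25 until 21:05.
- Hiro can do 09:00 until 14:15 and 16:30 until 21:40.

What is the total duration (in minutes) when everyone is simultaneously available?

Yuki free: 09:00-11:45, 11:50-14:30, 19:40-22:00.
Grace free: 09:25-15:00, 16:35-22:00.
Imani free: 09:00-14:05, 17:15-21:10.
Zara free: 09:00-13:30, 17:05-21:25 (invert busy blocks within the working day).
Vanya free: 09:35-14:40, 16:25-21:05.
Hiro free: 09:00-14:15, 16:30-21:40.
Yuki ∩ Grace: 09:25-11:45, 11:50-14:30, 19:40-22:00.
Yuki ∩ Grace ∩ Imani: 09:25-11:45, 11:50-14:05, 19:40-21:10.
Yuki ∩ Grace ∩ Imani ∩ Zara: 09:25-11:45, 11:50-13:30, 19:40-21:10.
Yuki ∩ Grace ∩ Imani ∩ Zara ∩ Vanya: 09:35-11:45, 11:50-13:30, 19:40-21:05.
Yuki ∩ Grace ∩ Imani ∩ Zara ∩ Vanya ∩ Hiro: 09:35-11:45, 11:50-13:30, 19:40-21:05.
Those are the intersection windows.
Summing the common windows: 130 + 100 + 85 = 315 minutes.

315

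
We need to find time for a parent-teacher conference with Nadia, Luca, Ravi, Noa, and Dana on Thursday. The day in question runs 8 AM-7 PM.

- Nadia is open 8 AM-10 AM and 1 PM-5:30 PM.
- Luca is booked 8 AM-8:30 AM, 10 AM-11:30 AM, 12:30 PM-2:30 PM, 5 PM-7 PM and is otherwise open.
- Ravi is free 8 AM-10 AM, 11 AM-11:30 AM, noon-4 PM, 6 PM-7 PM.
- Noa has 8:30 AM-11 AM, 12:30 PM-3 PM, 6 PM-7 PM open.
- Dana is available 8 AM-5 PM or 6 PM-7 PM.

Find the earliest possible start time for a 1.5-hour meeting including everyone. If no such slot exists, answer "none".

08:30

Nadia free: 08:00-10:00, 13:00-17:30.
Luca free: 08:30-10:00, 11:30-12:30, 14:30-17:00 (invert busy blocks within the working day).
Ravi free: 08:00-10:00, 11:00-11:30, 12:00-16:00, 18:00-19:00.
Noa free: 08:30-11:00, 12:30-15:00, 18:00-19:00.
Dana free: 08:00-17:00, 18:00-19:00.
Nadia ∩ Luca: 08:30-10:00, 14:30-17:00.
Nadia ∩ Luca ∩ Ravi: 08:30-10:00, 14:30-16:00.
Nadia ∩ Luca ∩ Ravi ∩ Noa: 08:30-10:00, 14:30-15:00.
Nadia ∩ Luca ∩ Ravi ∩ Noa ∩ Dana: 08:30-10:00, 14:30-15:00.
Those are the intersection windows.
The first common window of at least 90 minutes is 08:30-10:00, so the earliest start is 08:30.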